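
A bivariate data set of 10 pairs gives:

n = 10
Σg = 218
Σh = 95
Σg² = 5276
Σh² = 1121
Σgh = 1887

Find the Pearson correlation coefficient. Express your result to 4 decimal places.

-0.5440

r = (nΣgh − ΣgΣh) / √[(nΣg² − (Σg)²)(nΣh² − (Σh)²)]
Numerator: 10×1887 − 218×95 = -1840
Denominator: √[(52760 − 47524)(11210 − 9025)] = √[5236 × 2185] = 3382.4045
r = -1840 / 3382.4045 ≈ -0.5440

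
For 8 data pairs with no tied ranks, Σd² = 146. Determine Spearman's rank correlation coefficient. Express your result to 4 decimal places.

-0.7381

ρ = 1 − 6Σd² / [n(n²−1)] = 1 − 6×146 / (8×63)
  = 1 − 876/504 = 1 − 1.73810 ≈ -0.7381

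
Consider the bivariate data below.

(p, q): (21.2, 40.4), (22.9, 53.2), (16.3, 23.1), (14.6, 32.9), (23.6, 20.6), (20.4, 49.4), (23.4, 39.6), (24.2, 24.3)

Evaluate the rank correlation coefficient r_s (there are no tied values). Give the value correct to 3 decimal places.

-0.190

Rank p: 4, 5, 2, 1, 7, 3, 6, 8
Rank q: 6, 8, 2, 4, 1, 7, 5, 3
d = rank(p) − rank(q): -2, -3, 0, -3, 6, -4, 1, 5; Σd² = 100
ρ = 1 − 6Σd² / [n(n²−1)] = 1 − 6×100 / (8×63) = 1 − 600/504 ≈ -0.190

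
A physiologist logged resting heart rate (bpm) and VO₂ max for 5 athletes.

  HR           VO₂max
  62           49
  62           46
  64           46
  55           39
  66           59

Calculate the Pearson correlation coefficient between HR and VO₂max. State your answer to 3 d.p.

0.854

n = 5, Σx = 309, Σy = 239, Σx² = 19165, Σy² = 11635, Σxy = 14873
nΣxy − ΣxΣy = 74365 − 73851 = 514
nΣx² − (Σx)² = 95825 − 95481 = 344; nΣy² − (Σy)² = 58175 − 57121 = 1054
r = 514 / √(344 × 1054) = 514 / 602.1428 ≈ 0.854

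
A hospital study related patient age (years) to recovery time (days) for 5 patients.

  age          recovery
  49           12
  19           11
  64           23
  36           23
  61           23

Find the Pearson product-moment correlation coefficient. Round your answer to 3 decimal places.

0.610

n = 5, Σx = 229, Σy = 92, Σx² = 11875, Σy² = 1852, Σxy = 4500
nΣxy − ΣxΣy = 22500 − 21068 = 1432
nΣx² − (Σx)² = 59375 − 52441 = 6934; nΣy² − (Σy)² = 9260 − 8464 = 796
r = 1432 / √(6934 × 796) = 1432 / 2349.3540 ≈ 0.610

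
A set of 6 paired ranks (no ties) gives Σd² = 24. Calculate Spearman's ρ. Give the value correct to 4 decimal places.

ρ = 1 − 6Σd² / [n(n²−1)] = 1 − 6×24 / (6×35)
  = 1 − 144/210 = 1 − 0.68571 ≈ 0.3143

0.3143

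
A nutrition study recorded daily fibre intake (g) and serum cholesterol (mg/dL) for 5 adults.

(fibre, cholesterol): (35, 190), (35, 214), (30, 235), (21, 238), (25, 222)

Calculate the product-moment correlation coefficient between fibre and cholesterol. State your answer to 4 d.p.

-0.7397

n = 5, Σx = 146, Σy = 1099, Σx² = 4416, Σy² = 243049, Σxy = 31738
nΣxy − ΣxΣy = 158690 − 160454 = -1764
nΣx² − (Σx)² = 22080 − 21316 = 764; nΣy² − (Σy)² = 1215245 − 1207801 = 7444
r = -1764 / √(764 × 7444) = -1764 / 2384.7885 ≈ -0.7397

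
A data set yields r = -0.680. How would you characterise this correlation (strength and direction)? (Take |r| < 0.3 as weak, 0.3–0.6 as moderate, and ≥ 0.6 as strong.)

strong negative

r = -0.680 < 0 so the relationship is negative.
|r| = 0.680, which falls in the strong range.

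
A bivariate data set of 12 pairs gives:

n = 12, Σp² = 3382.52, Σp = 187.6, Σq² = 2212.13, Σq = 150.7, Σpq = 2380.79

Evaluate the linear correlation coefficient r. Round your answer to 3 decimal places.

0.066

r = (nΣpq − ΣpΣq) / √[(nΣp² − (Σp)²)(nΣq² − (Σq)²)]
Numerator: 12×2380.79 − 187.6×150.7 = 298.16
Denominator: √[(40590.24 − 35193.76)(26545.56 − 22710.49)] = √[5396.48 × 3835.07] = 4549.2723
r = 298.16 / 4549.2723 ≈ 0.066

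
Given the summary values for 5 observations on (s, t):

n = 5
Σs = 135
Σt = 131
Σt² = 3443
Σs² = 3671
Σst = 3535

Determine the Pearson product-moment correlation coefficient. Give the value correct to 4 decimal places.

-0.1194

r = (nΣst − ΣsΣt) / √[(nΣs² − (Σs)²)(nΣt² − (Σt)²)]
Numerator: 5×3535 − 135×131 = -10
Denominator: √[(18355 − 18225)(17215 − 17161)] = √[130 × 54] = 83.7854
r = -10 / 83.7854 ≈ -0.1194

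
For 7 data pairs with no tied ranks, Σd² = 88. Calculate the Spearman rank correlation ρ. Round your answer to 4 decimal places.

-0.5714

ρ = 1 − 6Σd² / [n(n²−1)] = 1 − 6×88 / (7×48)
  = 1 − 528/336 = 1 − 1.57143 ≈ -0.5714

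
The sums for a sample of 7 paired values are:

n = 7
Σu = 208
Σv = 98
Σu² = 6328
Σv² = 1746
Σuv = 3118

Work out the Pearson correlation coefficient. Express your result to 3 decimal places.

r = (nΣuv − ΣuΣv) / √[(nΣu² − (Σu)²)(nΣv² − (Σv)²)]
Numerator: 7×3118 − 208×98 = 1442
Denominator: √[(44296 − 43264)(12222 − 9604)] = √[1032 × 2618] = 1643.7080
r = 1442 / 1643.7080 ≈ 0.877

0.877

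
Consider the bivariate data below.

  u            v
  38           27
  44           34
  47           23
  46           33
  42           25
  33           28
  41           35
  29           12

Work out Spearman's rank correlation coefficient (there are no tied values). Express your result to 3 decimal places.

Rank u: 3, 6, 8, 7, 5, 2, 4, 1
Rank v: 4, 7, 2, 6, 3, 5, 8, 1
d = rank(u) − rank(v): -1, -1, 6, 1, 2, -3, -4, 0; Σd² = 68
ρ = 1 − 6Σd² / [n(n²−1)] = 1 − 6×68 / (8×63) = 1 − 408/504 ≈ 0.190

0.190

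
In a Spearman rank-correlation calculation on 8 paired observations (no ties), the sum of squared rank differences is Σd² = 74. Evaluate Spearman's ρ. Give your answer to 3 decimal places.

ρ = 1 − 6Σd² / [n(n²−1)] = 1 − 6×74 / (8×63)
  = 1 − 444/504 = 1 − 0.8810 ≈ 0.119

0.119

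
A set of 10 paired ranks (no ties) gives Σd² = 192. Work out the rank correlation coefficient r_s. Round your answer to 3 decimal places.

-0.164

ρ = 1 − 6Σd² / [n(n²−1)] = 1 − 6×192 / (10×99)
  = 1 − 1152/990 = 1 − 1.1636 ≈ -0.164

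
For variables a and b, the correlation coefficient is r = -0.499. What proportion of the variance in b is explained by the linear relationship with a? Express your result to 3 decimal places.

r² = (-0.499)² = 0.249

0.249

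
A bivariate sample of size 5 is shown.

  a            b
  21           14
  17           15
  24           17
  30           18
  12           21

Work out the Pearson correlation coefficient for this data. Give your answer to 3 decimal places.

n = 5, Σa = 104, Σb = 85, Σa² = 2350, Σb² = 1475, Σab = 1749
nΣab − ΣaΣb = 8745 − 8840 = -95
nΣa² − (Σa)² = 11750 − 10816 = 934; nΣb² − (Σb)² = 7375 − 7225 = 150
r = -95 / √(934 × 150) = -95 / 374.2993 ≈ -0.254

-0.254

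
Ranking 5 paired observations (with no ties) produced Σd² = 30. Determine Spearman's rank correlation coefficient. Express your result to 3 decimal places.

-0.500

ρ = 1 − 6Σd² / [n(n²−1)] = 1 − 6×30 / (5×24)
  = 1 − 180/120 = 1 − 1.5000 ≈ -0.500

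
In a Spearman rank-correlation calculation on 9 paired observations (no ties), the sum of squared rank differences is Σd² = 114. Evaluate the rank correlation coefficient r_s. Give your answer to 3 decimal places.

ρ = 1 − 6Σd² / [n(n²−1)] = 1 − 6×114 / (9×80)
  = 1 − 684/720 = 1 − 0.9500 ≈ 0.050

0.050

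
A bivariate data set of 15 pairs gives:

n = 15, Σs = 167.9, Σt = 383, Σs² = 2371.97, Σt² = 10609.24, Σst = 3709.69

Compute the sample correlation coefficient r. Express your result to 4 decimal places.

r = (nΣst − ΣsΣt) / √[(nΣs² − (Σs)²)(nΣt² − (Σt)²)]
Numerator: 15×3709.69 − 167.9×383 = -8660.35
Denominator: √[(35579.55 − 28190.41)(159138.6 − 146689)] = √[7389.14 × 12449.6] = 9591.2375
r = -8660.35 / 9591.2375 ≈ -0.9029

-0.9029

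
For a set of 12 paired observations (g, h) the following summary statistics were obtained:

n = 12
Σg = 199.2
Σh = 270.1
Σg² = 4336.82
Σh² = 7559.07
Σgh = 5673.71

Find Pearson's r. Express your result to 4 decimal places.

0.9640

r = (nΣgh − ΣgΣh) / √[(nΣg² − (Σg)²)(nΣh² − (Σh)²)]
Numerator: 12×5673.71 − 199.2×270.1 = 14280.6
Denominator: √[(52041.84 − 39680.64)(90708.84 − 72954.01)] = √[12361.2 × 17754.83] = 14814.5538
r = 14280.6 / 14814.5538 ≈ 0.9640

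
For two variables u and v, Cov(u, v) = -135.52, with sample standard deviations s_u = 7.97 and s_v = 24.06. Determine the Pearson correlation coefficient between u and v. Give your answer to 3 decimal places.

r = Cov(u,v) / (s_u · s_v) = -135.52 / (7.97 × 24.06)
  = -135.52 / 191.7582 ≈ -0.707

-0.707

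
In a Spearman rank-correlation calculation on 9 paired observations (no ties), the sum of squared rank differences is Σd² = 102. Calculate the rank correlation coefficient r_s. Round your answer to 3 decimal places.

ρ = 1 − 6Σd² / [n(n²−1)] = 1 − 6×102 / (9×80)
  = 1 − 612/720 = 1 − 0.8500 ≈ 0.150

0.150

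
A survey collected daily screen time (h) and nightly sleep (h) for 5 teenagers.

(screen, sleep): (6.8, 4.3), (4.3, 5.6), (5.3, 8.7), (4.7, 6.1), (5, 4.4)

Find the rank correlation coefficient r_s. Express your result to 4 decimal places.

Rank screen: 5, 1, 4, 2, 3
Rank sleep: 1, 3, 5, 4, 2
d = rank(screen) − rank(sleep): 4, -2, -1, -2, 1; Σd² = 26
ρ = 1 − 6Σd² / [n(n²−1)] = 1 − 6×26 / (5×24) = 1 − 156/120 ≈ -0.3000

-0.3000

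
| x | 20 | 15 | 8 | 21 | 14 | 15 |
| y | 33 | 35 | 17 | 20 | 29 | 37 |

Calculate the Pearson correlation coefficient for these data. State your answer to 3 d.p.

n = 6, Σx = 93, Σy = 171, Σx² = 1551, Σy² = 5213, Σxy = 2702
nΣxy − ΣxΣy = 16212 − 15903 = 309
nΣx² − (Σx)² = 9306 − 8649 = 657; nΣy² − (Σy)² = 31278 − 29241 = 2037
r = 309 / √(657 × 2037) = 309 / 1156.8531 ≈ 0.267

0.267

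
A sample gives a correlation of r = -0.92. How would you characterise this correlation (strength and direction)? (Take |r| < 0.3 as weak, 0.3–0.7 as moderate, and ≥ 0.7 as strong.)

strong negative

r = -0.92 < 0 so the relationship is negative.
|r| = 0.92, which falls in the strong range.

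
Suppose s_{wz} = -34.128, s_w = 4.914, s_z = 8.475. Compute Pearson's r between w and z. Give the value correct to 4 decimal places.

-0.8195

r = Cov(w,z) / (s_w · s_z) = -34.128 / (4.914 × 8.475)
  = -34.128 / 41.6461 ≈ -0.8195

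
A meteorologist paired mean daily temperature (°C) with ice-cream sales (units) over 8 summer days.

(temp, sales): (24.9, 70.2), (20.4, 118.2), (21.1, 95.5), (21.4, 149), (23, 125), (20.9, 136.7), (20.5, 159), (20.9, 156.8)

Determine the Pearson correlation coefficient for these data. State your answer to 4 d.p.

-0.6849

n = 8, Σx = 173.1, Σy = 1010.4, Σx² = 3762.21, Σy² = 134399.66, Σxy = 21631.56
nΣxy − ΣxΣy = 173052.48 − 174900.24 = -1847.76
nΣx² − (Σx)² = 30097.68 − 29963.61 = 134.07; nΣy² − (Σy)² = 1075197.28 − 1020908.16 = 54289.12
r = -1847.76 / √(134.07 × 54289.12) = -1847.76 / 2697.8774 ≈ -0.6849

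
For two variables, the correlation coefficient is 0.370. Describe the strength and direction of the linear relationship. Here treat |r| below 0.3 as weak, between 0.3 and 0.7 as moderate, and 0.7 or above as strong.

moderate positive

r = 0.370 > 0 so the relationship is positive.
|r| = 0.370, which falls in the moderate range.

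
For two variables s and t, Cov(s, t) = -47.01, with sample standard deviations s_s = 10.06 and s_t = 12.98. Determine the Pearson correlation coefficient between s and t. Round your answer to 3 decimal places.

r = Cov(s,t) / (s_s · s_t) = -47.01 / (10.06 × 12.98)
  = -47.01 / 130.5788 ≈ -0.360

-0.360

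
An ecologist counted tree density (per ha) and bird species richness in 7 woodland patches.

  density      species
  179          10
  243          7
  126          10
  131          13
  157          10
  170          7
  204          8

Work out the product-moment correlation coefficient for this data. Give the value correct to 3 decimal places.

n = 7, Σx = 1210, Σy = 65, Σx² = 219292, Σy² = 631, Σxy = 10846
nΣxy − ΣxΣy = 75922 − 78650 = -2728
nΣx² − (Σx)² = 1535044 − 1464100 = 70944; nΣy² − (Σy)² = 4417 − 4225 = 192
r = -2728 / √(70944 × 192) = -2728 / 3690.6975 ≈ -0.739

-0.739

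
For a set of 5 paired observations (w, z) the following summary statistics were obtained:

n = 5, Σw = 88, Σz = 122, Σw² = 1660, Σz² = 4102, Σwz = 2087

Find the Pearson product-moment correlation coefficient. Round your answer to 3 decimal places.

r = (nΣwz − ΣwΣz) / √[(nΣw² − (Σw)²)(nΣz² − (Σz)²)]
Numerator: 5×2087 − 88×122 = -301
Denominator: √[(8300 − 7744)(20510 − 14884)] = √[556 × 5626] = 1768.6311
r = -301 / 1768.6311 ≈ -0.170

-0.170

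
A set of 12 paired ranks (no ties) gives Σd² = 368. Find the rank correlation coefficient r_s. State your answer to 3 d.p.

-0.287

ρ = 1 − 6Σd² / [n(n²−1)] = 1 − 6×368 / (12×143)
  = 1 − 2208/1716 = 1 − 1.2867 ≈ -0.287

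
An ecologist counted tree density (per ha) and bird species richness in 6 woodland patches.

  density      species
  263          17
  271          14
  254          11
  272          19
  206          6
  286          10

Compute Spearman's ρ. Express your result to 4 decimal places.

0.3714

Rank density: 3, 4, 2, 5, 1, 6
Rank species: 5, 4, 3, 6, 1, 2
d = rank(density) − rank(species): -2, 0, -1, -1, 0, 4; Σd² = 22
ρ = 1 − 6Σd² / [n(n²−1)] = 1 − 6×22 / (6×35) = 1 − 132/210 ≈ 0.3714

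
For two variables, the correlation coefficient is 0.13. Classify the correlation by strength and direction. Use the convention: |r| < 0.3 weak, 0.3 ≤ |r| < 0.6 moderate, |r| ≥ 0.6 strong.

weak positive

r = 0.13 > 0 so the relationship is positive.
|r| = 0.13, which falls in the weak range.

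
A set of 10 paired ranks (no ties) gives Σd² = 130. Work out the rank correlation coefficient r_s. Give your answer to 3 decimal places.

0.212

ρ = 1 − 6Σd² / [n(n²−1)] = 1 − 6×130 / (10×99)
  = 1 − 780/990 = 1 − 0.7879 ≈ 0.212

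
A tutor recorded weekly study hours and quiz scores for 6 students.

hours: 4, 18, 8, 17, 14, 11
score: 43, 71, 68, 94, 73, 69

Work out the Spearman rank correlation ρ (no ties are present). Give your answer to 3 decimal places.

Rank hours: 1, 6, 2, 5, 4, 3
Rank score: 1, 4, 2, 6, 5, 3
d = rank(hours) − rank(score): 0, 2, 0, -1, -1, 0; Σd² = 6
ρ = 1 − 6Σd² / [n(n²−1)] = 1 − 6×6 / (6×35) = 1 − 36/210 ≈ 0.829

0.829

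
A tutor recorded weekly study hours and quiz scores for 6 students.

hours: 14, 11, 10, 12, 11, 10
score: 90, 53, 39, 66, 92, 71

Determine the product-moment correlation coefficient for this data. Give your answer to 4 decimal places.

0.5718

n = 6, Σx = 68, Σy = 411, Σx² = 782, Σy² = 30291, Σxy = 4747
nΣxy − ΣxΣy = 28482 − 27948 = 534
nΣx² − (Σx)² = 4692 − 4624 = 68; nΣy² − (Σy)² = 181746 − 168921 = 12825
r = 534 / √(68 × 12825) = 534 / 933.8629 ≈ 0.5718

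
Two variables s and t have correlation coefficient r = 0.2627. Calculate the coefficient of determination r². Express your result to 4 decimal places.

0.0690

r² = (0.2627)² = 0.0690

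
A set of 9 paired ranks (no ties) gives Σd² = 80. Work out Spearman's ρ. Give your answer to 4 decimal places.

ρ = 1 − 6Σd² / [n(n²−1)] = 1 − 6×80 / (9×80)
  = 1 − 480/720 = 1 − 0.66667 ≈ 0.3333

0.3333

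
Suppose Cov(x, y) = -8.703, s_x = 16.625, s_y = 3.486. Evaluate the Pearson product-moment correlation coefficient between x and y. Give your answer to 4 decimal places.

r = Cov(x,y) / (s_x · s_y) = -8.703 / (16.625 × 3.486)
  = -8.703 / 57.9548 ≈ -0.1502

-0.1502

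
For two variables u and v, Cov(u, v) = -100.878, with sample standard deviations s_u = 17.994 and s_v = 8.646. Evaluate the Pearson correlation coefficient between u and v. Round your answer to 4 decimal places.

-0.6484

r = Cov(u,v) / (s_u · s_v) = -100.878 / (17.994 × 8.646)
  = -100.878 / 155.5761 ≈ -0.6484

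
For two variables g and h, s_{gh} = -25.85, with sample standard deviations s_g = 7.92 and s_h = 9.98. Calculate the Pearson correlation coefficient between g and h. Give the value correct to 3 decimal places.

-0.327

r = Cov(g,h) / (s_g · s_h) = -25.85 / (7.92 × 9.98)
  = -25.85 / 79.0416 ≈ -0.327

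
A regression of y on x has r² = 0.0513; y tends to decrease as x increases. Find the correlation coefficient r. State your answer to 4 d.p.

-0.2265

|r| = √0.0513 = 0.2265
The association is negative, so r = −0.2265.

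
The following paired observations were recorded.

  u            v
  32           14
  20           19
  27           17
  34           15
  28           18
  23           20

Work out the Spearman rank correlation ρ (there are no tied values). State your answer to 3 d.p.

Rank u: 5, 1, 3, 6, 4, 2
Rank v: 1, 5, 3, 2, 4, 6
d = rank(u) − rank(v): 4, -4, 0, 4, 0, -4; Σd² = 64
ρ = 1 − 6Σd² / [n(n²−1)] = 1 − 6×64 / (6×35) = 1 − 384/210 ≈ -0.829

-0.829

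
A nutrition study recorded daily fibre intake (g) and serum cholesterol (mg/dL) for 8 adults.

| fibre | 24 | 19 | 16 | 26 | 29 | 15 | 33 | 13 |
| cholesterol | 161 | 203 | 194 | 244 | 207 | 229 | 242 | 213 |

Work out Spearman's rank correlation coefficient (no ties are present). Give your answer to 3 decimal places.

Rank fibre: 5, 4, 3, 6, 7, 2, 8, 1
Rank cholesterol: 1, 3, 2, 8, 4, 6, 7, 5
d = rank(fibre) − rank(cholesterol): 4, 1, 1, -2, 3, -4, 1, -4; Σd² = 64
ρ = 1 − 6Σd² / [n(n²−1)] = 1 − 6×64 / (8×63) = 1 − 384/504 ≈ 0.238

0.238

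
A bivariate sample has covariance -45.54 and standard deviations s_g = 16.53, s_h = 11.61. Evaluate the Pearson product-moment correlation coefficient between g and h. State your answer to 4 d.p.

-0.2373

r = Cov(g,h) / (s_g · s_h) = -45.54 / (16.53 × 11.61)
  = -45.54 / 191.9133 ≈ -0.2373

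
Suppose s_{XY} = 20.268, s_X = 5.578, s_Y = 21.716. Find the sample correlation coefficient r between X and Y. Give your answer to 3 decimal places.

r = Cov(X,Y) / (s_X · s_Y) = 20.268 / (5.578 × 21.716)
  = 20.268 / 121.1318 ≈ 0.167

0.167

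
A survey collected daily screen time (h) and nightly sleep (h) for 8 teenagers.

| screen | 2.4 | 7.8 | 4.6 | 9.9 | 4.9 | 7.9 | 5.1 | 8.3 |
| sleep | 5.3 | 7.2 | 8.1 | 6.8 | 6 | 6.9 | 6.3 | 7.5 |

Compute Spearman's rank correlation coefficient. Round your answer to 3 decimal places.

Rank screen: 1, 5, 2, 8, 3, 6, 4, 7
Rank sleep: 1, 6, 8, 4, 2, 5, 3, 7
d = rank(screen) − rank(sleep): 0, -1, -6, 4, 1, 1, 1, 0; Σd² = 56
ρ = 1 − 6Σd² / [n(n²−1)] = 1 − 6×56 / (8×63) = 1 − 336/504 ≈ 0.333

0.333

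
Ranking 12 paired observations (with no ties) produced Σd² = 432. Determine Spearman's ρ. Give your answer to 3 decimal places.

-0.510

ρ = 1 − 6Σd² / [n(n²−1)] = 1 − 6×432 / (12×143)
  = 1 − 2592/1716 = 1 − 1.5105 ≈ -0.510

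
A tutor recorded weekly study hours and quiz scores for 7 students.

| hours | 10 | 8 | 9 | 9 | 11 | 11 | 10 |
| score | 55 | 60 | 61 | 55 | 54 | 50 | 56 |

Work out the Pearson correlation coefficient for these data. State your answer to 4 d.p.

-0.8177

n = 7, Σx = 68, Σy = 391, Σx² = 668, Σy² = 21923, Σxy = 3778
nΣxy − ΣxΣy = 26446 − 26588 = -142
nΣx² − (Σx)² = 4676 − 4624 = 52; nΣy² − (Σy)² = 153461 − 152881 = 580
r = -142 / √(52 × 580) = -142 / 173.6663 ≈ -0.8177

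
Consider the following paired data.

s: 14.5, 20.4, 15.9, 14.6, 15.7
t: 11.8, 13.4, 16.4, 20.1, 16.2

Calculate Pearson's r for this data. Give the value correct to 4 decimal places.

n = 5, Σs = 81.1, Σt = 77.9, Σs² = 1338.87, Σt² = 1254.21, Σst = 1253.02
nΣst − ΣsΣt = 6265.1 − 6317.69 = -52.59
nΣs² − (Σs)² = 6694.35 − 6577.21 = 117.14; nΣt² − (Σt)² = 6271.05 − 6068.41 = 202.64
r = -52.59 / √(117.14 × 202.64) = -52.59 / 154.0690 ≈ -0.3413

-0.3413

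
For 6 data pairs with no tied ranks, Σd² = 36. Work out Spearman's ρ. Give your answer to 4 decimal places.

-0.0286

ρ = 1 − 6Σd² / [n(n²−1)] = 1 − 6×36 / (6×35)
  = 1 − 216/210 = 1 − 1.02857 ≈ -0.0286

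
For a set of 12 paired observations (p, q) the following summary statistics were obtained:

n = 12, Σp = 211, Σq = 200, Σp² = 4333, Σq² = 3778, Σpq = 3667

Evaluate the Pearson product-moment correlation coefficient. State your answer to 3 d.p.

r = (nΣpq − ΣpΣq) / √[(nΣp² − (Σp)²)(nΣq² − (Σq)²)]
Numerator: 12×3667 − 211×200 = 1804
Denominator: √[(51996 − 44521)(45336 − 40000)] = √[7475 × 5336] = 6315.5839
r = 1804 / 6315.5839 ≈ 0.286

0.286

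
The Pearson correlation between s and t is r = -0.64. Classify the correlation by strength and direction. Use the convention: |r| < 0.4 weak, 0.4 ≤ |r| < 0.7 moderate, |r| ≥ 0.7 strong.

r = -0.64 < 0 so the relationship is negative.
|r| = 0.64, which falls in the moderate range.

moderate negative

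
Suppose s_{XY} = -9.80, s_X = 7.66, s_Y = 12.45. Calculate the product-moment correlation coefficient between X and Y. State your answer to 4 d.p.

-0.1028

r = Cov(X,Y) / (s_X · s_Y) = -9.80 / (7.66 × 12.45)
  = -9.80 / 95.3670 ≈ -0.1028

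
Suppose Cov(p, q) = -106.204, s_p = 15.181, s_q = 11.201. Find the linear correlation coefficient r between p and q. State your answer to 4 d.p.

-0.6246

r = Cov(p,q) / (s_p · s_q) = -106.204 / (15.181 × 11.201)
  = -106.204 / 170.0424 ≈ -0.6246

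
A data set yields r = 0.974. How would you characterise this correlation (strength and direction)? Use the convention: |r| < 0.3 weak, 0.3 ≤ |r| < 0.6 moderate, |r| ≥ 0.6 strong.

strong positive

r = 0.974 > 0 so the relationship is positive.
|r| = 0.974, which falls in the strong range.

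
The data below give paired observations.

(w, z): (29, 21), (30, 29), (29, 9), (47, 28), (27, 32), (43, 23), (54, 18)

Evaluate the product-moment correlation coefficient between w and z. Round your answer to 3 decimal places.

n = 7, Σw = 259, Σz = 160, Σw² = 10285, Σz² = 4024, Σwz = 5881
nΣwz − ΣwΣz = 41167 − 41440 = -273
nΣw² − (Σw)² = 71995 − 67081 = 4914; nΣz² − (Σz)² = 28168 − 25600 = 2568
r = -273 / √(4914 × 2568) = -273 / 3552.3446 ≈ -0.077

-0.077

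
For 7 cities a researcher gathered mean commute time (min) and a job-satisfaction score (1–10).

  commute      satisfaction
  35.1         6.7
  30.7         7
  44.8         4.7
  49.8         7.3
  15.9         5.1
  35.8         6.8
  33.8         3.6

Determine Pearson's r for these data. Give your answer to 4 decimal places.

n = 7, Σx = 245.9, Σy = 41.2, Σx² = 9338.47, Σy² = 254.48, Σxy = 1470.38
nΣxy − ΣxΣy = 10292.66 − 10131.08 = 161.58
nΣx² − (Σx)² = 65369.29 − 60466.81 = 4902.48; nΣy² − (Σy)² = 1781.36 − 1697.44 = 83.92
r = 161.58 / √(4902.48 × 83.92) = 161.58 / 641.4173 ≈ 0.2519

0.2519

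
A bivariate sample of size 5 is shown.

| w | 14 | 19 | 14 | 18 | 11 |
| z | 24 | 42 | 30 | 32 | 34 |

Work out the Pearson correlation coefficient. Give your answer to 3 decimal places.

0.486

n = 5, Σw = 76, Σz = 162, Σw² = 1198, Σz² = 5420, Σwz = 2504
nΣwz − ΣwΣz = 12520 − 12312 = 208
nΣw² − (Σw)² = 5990 − 5776 = 214; nΣz² − (Σz)² = 27100 − 26244 = 856
r = 208 / √(214 × 856) = 208 / 428.0000 ≈ 0.486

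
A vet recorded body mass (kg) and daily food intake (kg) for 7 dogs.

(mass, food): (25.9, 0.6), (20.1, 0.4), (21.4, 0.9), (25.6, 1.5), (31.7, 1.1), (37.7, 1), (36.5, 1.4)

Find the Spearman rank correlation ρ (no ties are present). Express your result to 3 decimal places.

0.464

Rank mass: 4, 1, 2, 3, 5, 7, 6
Rank food: 2, 1, 3, 7, 5, 4, 6
d = rank(mass) − rank(food): 2, 0, -1, -4, 0, 3, 0; Σd² = 30
ρ = 1 − 6Σd² / [n(n²−1)] = 1 − 6×30 / (7×48) = 1 − 180/336 ≈ 0.464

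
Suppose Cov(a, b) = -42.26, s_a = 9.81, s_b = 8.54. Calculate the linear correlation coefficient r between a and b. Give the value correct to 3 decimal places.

-0.504

r = Cov(a,b) / (s_a · s_b) = -42.26 / (9.81 × 8.54)
  = -42.26 / 83.7774 ≈ -0.504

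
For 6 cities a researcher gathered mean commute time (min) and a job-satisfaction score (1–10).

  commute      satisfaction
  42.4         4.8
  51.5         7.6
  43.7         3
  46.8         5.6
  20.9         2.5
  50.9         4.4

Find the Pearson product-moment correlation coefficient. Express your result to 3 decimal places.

0.700

n = 6, Σx = 256.2, Σy = 27.9, Σx² = 11577.56, Σy² = 146.77, Σxy = 1264.31
nΣxy − ΣxΣy = 7585.86 − 7147.98 = 437.88
nΣx² − (Σx)² = 69465.36 − 65638.44 = 3826.92; nΣy² − (Σy)² = 880.62 − 778.41 = 102.21
r = 437.88 / √(3826.92 × 102.21) = 437.88 / 625.4195 ≈ 0.700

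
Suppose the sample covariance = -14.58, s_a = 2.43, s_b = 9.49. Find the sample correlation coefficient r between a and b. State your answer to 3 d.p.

r = Cov(a,b) / (s_a · s_b) = -14.58 / (2.43 × 9.49)
  = -14.58 / 23.0607 ≈ -0.632

-0.632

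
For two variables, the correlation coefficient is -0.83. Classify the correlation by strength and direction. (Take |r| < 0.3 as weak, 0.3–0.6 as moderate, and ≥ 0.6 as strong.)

r = -0.83 < 0 so the relationship is negative.
|r| = 0.83, which falls in the strong range.

strong negative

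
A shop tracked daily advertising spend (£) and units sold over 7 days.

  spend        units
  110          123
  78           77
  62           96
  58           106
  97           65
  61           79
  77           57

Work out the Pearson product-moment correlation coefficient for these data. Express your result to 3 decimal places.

0.135

n = 7, Σx = 543, Σy = 603, Σx² = 44451, Σy² = 55225, Σxy = 47149
nΣxy − ΣxΣy = 330043 − 327429 = 2614
nΣx² − (Σx)² = 311157 − 294849 = 16308; nΣy² − (Σy)² = 386575 − 363609 = 22966
r = 2614 / √(16308 × 22966) = 2614 / 19352.7654 ≈ 0.135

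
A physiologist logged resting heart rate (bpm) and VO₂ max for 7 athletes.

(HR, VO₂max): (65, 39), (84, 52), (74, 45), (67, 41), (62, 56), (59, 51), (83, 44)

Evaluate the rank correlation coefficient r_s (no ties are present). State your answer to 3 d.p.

-0.071

Rank HR: 3, 7, 5, 4, 2, 1, 6
Rank VO₂max: 1, 6, 4, 2, 7, 5, 3
d = rank(HR) − rank(VO₂max): 2, 1, 1, 2, -5, -4, 3; Σd² = 60
ρ = 1 − 6Σd² / [n(n²−1)] = 1 − 6×60 / (7×48) = 1 − 360/336 ≈ -0.071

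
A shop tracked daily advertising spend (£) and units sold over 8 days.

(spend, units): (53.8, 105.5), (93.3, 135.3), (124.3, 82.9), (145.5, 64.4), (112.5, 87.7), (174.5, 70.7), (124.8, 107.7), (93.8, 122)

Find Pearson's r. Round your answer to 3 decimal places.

-0.700

n = 8, Σx = 922.5, Σy = 776.2, Σx² = 115700.05, Σy² = 79629.18, Σxy = 85062.02
nΣxy − ΣxΣy = 680496.16 − 716044.5 = -35548.34
nΣx² − (Σx)² = 925600.4 − 851006.25 = 74594.15; nΣy² − (Σy)² = 637033.44 − 602486.44 = 34547
r = -35548.34 / √(74594.15 × 34547) = -35548.34 / 50764.2010 ≈ -0.700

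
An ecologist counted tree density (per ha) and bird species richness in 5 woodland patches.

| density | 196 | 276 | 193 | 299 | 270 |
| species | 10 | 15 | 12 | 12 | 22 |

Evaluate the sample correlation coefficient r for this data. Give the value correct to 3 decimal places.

0.456

n = 5, Σx = 1234, Σy = 71, Σx² = 314142, Σy² = 1097, Σxy = 17944
nΣxy − ΣxΣy = 89720 − 87614 = 2106
nΣx² − (Σx)² = 1570710 − 1522756 = 47954; nΣy² − (Σy)² = 5485 − 5041 = 444
r = 2106 / √(47954 × 444) = 2106 / 4614.2796 ≈ 0.456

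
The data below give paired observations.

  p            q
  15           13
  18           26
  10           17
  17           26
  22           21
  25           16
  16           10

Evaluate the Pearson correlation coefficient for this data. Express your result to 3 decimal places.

0.168

n = 7, Σp = 123, Σq = 129, Σp² = 2303, Σq² = 2607, Σpq = 2297
nΣpq − ΣpΣq = 16079 − 15867 = 212
nΣp² − (Σp)² = 16121 − 15129 = 992; nΣq² − (Σq)² = 18249 − 16641 = 1608
r = 212 / √(992 × 1608) = 212 / 1262.9869 ≈ 0.168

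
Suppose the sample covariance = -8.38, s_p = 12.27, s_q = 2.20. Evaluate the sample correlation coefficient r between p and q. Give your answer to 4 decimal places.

r = Cov(p,q) / (s_p · s_q) = -8.38 / (12.27 × 2.20)
  = -8.38 / 26.9940 ≈ -0.3104

-0.3104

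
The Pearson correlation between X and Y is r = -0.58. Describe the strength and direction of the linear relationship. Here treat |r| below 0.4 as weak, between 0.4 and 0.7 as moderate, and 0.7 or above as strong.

moderate negative

r = -0.58 < 0 so the relationship is negative.
|r| = 0.58, which falls in the moderate range.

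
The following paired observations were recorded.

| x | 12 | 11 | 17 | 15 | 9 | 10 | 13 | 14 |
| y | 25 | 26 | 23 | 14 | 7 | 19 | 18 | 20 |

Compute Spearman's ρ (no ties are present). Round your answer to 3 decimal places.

Rank x: 4, 3, 8, 7, 1, 2, 5, 6
Rank y: 7, 8, 6, 2, 1, 4, 3, 5
d = rank(x) − rank(y): -3, -5, 2, 5, 0, -2, 2, 1; Σd² = 72
ρ = 1 − 6Σd² / [n(n²−1)] = 1 − 6×72 / (8×63) = 1 − 432/504 ≈ 0.143

0.143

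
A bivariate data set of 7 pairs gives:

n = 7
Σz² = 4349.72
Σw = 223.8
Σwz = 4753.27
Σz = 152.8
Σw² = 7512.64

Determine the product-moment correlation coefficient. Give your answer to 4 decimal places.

-0.2192

r = (nΣwz − ΣwΣz) / √[(nΣw² − (Σw)²)(nΣz² − (Σz)²)]
Numerator: 7×4753.27 − 223.8×152.8 = -923.75
Denominator: √[(52588.48 − 50086.44)(30448.04 − 23347.84)] = √[2502.04 × 7100.2] = 4214.8528
r = -923.75 / 4214.8528 ≈ -0.2192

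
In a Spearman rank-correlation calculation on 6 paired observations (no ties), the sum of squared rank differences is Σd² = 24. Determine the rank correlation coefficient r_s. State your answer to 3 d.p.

ρ = 1 − 6Σd² / [n(n²−1)] = 1 − 6×24 / (6×35)
  = 1 − 144/210 = 1 − 0.6857 ≈ 0.314

0.314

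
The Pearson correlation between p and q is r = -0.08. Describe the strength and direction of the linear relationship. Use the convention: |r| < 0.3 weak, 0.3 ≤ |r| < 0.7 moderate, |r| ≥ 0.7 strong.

weak negative

r = -0.08 < 0 so the relationship is negative.
|r| = 0.08, which falls in the weak range.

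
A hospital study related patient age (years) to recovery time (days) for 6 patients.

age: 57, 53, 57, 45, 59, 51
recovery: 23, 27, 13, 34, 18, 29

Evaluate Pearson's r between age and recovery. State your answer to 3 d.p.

n = 6, Σx = 322, Σy = 144, Σx² = 17414, Σy² = 3748, Σxy = 7554
nΣxy − ΣxΣy = 45324 − 46368 = -1044
nΣx² − (Σx)² = 104484 − 103684 = 800; nΣy² − (Σy)² = 22488 − 20736 = 1752
r = -1044 / √(800 × 1752) = -1044 / 1183.8919 ≈ -0.882

-0.882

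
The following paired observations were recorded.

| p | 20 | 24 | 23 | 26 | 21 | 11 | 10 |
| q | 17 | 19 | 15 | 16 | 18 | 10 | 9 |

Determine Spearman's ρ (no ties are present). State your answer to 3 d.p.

Rank p: 3, 6, 5, 7, 4, 2, 1
Rank q: 5, 7, 3, 4, 6, 2, 1
d = rank(p) − rank(q): -2, -1, 2, 3, -2, 0, 0; Σd² = 22
ρ = 1 − 6Σd² / [n(n²−1)] = 1 − 6×22 / (7×48) = 1 − 132/336 ≈ 0.607

0.607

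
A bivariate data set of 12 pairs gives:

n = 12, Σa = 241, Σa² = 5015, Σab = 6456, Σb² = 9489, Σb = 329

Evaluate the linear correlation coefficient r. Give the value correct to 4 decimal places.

r = (nΣab − ΣaΣb) / √[(nΣa² − (Σa)²)(nΣb² − (Σb)²)]
Numerator: 12×6456 − 241×329 = -1817
Denominator: √[(60180 − 58081)(113868 − 108241)] = √[2099 × 5627] = 3436.7242
r = -1817 / 3436.7242 ≈ -0.5287

-0.5287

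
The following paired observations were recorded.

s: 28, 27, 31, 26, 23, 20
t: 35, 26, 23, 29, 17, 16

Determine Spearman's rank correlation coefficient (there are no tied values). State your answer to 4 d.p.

0.6000

Rank s: 5, 4, 6, 3, 2, 1
Rank t: 6, 4, 3, 5, 2, 1
d = rank(s) − rank(t): -1, 0, 3, -2, 0, 0; Σd² = 14
ρ = 1 − 6Σd² / [n(n²−1)] = 1 − 6×14 / (6×35) = 1 − 84/210 ≈ 0.6000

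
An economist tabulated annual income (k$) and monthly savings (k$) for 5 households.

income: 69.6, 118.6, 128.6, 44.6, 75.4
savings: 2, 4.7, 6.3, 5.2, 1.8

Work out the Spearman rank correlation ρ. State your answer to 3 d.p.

0.300

Rank income: 2, 4, 5, 1, 3
Rank savings: 2, 3, 5, 4, 1
d = rank(income) − rank(savings): 0, 1, 0, -3, 2; Σd² = 14
ρ = 1 − 6Σd² / [n(n²−1)] = 1 − 6×14 / (5×24) = 1 − 84/120 ≈ 0.300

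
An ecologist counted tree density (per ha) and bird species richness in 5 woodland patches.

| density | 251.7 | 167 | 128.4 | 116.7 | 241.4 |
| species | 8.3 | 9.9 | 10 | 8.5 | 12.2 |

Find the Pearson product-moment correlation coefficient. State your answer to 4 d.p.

n = 5, Σx = 905.2, Σy = 48.9, Σx² = 179621.3, Σy² = 487.99, Σxy = 8963.44
nΣxy − ΣxΣy = 44817.2 − 44264.28 = 552.92
nΣx² − (Σx)² = 898106.5 − 819387.04 = 78719.46; nΣy² − (Σy)² = 2439.95 − 2391.21 = 48.74
r = 552.92 / √(78719.46 × 48.74) = 552.92 / 1958.7717 ≈ 0.2823

0.2823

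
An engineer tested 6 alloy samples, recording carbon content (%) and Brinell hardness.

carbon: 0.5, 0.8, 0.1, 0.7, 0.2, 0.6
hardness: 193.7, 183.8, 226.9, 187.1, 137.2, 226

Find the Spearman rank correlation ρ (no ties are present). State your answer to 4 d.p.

-0.3714

Rank carbon: 3, 6, 1, 5, 2, 4
Rank hardness: 4, 2, 6, 3, 1, 5
d = rank(carbon) − rank(hardness): -1, 4, -5, 2, 1, -1; Σd² = 48
ρ = 1 − 6Σd² / [n(n²−1)] = 1 − 6×48 / (6×35) = 1 − 288/210 ≈ -0.3714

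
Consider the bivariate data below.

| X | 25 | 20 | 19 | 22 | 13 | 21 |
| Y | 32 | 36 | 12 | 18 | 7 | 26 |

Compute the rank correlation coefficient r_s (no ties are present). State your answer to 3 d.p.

0.600

Rank X: 6, 3, 2, 5, 1, 4
Rank Y: 5, 6, 2, 3, 1, 4
d = rank(X) − rank(Y): 1, -3, 0, 2, 0, 0; Σd² = 14
ρ = 1 − 6Σd² / [n(n²−1)] = 1 − 6×14 / (6×35) = 1 − 84/210 ≈ 0.600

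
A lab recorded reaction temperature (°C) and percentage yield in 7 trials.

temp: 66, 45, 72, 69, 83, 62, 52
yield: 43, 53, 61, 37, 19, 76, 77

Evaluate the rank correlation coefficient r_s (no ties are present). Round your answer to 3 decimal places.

Rank temp: 4, 1, 6, 5, 7, 3, 2
Rank yield: 3, 4, 5, 2, 1, 6, 7
d = rank(temp) − rank(yield): 1, -3, 1, 3, 6, -3, -5; Σd² = 90
ρ = 1 − 6Σd² / [n(n²−1)] = 1 − 6×90 / (7×48) = 1 − 540/336 ≈ -0.607

-0.607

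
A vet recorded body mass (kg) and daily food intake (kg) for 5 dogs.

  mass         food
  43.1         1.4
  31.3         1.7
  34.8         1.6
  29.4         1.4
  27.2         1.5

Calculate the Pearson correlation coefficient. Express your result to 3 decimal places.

n = 5, Σx = 165.8, Σy = 7.6, Σx² = 5652.54, Σy² = 11.62, Σxy = 251.19
nΣxy − ΣxΣy = 1255.95 − 1260.08 = -4.13
nΣx² − (Σx)² = 28262.7 − 27489.64 = 773.06; nΣy² − (Σy)² = 58.1 − 57.76 = 0.34
r = -4.13 / √(773.06 × 0.34) = -4.13 / 16.2124 ≈ -0.255

-0.255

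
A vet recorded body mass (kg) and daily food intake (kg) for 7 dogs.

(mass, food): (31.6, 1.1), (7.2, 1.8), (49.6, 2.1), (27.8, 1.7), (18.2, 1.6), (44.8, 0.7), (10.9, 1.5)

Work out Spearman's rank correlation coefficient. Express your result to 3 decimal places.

Rank mass: 5, 1, 7, 4, 3, 6, 2
Rank food: 2, 6, 7, 5, 4, 1, 3
d = rank(mass) − rank(food): 3, -5, 0, -1, -1, 5, -1; Σd² = 62
ρ = 1 − 6Σd² / [n(n²−1)] = 1 − 6×62 / (7×48) = 1 − 372/336 ≈ -0.107

-0.107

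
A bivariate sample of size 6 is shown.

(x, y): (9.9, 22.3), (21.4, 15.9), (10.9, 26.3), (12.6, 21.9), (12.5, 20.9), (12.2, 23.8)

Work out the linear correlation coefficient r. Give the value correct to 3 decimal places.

-0.864

n = 6, Σx = 79.5, Σy = 131.1, Σx² = 1138.63, Σy² = 2924.65, Σxy = 1675.25
nΣxy − ΣxΣy = 10051.5 − 10422.45 = -370.95
nΣx² − (Σx)² = 6831.78 − 6320.25 = 511.53; nΣy² − (Σy)² = 17547.9 − 17187.21 = 360.69
r = -370.95 / √(511.53 × 360.69) = -370.95 / 429.5390 ≈ -0.864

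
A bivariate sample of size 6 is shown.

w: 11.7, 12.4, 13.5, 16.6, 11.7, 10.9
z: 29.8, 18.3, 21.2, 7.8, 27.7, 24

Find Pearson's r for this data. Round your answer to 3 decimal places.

-0.884

n = 6, Σw = 76.8, Σz = 128.8, Σw² = 1004.16, Σz² = 3076.5, Σwz = 1576.95
nΣwz − ΣwΣz = 9461.7 − 9891.84 = -430.14
nΣw² − (Σw)² = 6024.96 − 5898.24 = 126.72; nΣz² − (Σz)² = 18459 − 16589.44 = 1869.56
r = -430.14 / √(126.72 × 1869.56) = -430.14 / 486.7347 ≈ -0.884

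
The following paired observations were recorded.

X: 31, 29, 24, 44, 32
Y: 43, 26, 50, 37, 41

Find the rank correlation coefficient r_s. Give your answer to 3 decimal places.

-0.400

Rank X: 3, 2, 1, 5, 4
Rank Y: 4, 1, 5, 2, 3
d = rank(X) − rank(Y): -1, 1, -4, 3, 1; Σd² = 28
ρ = 1 − 6Σd² / [n(n²−1)] = 1 − 6×28 / (5×24) = 1 − 168/120 ≈ -0.400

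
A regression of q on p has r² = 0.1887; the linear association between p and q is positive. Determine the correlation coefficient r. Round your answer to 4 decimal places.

0.4344

|r| = √0.1887 = 0.4344
The association is positive, so r = 0.4344.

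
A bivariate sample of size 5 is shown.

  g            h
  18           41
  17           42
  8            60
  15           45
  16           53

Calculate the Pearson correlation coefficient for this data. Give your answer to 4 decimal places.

n = 5, Σg = 74, Σh = 241, Σg² = 1158, Σh² = 11879, Σgh = 3455
nΣgh − ΣgΣh = 17275 − 17834 = -559
nΣg² − (Σg)² = 5790 − 5476 = 314; nΣh² − (Σh)² = 59395 − 58081 = 1314
r = -559 / √(314 × 1314) = -559 / 642.3364 ≈ -0.8703

-0.8703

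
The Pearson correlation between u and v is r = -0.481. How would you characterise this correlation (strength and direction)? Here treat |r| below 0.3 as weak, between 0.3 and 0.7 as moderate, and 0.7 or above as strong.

moderate negative

r = -0.481 < 0 so the relationship is negative.
|r| = 0.481, which falls in the moderate range.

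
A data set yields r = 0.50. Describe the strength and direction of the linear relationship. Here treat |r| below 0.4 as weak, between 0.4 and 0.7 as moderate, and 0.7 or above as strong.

r = 0.50 > 0 so the relationship is positive.
|r| = 0.50, which falls in the moderate range.

moderate positive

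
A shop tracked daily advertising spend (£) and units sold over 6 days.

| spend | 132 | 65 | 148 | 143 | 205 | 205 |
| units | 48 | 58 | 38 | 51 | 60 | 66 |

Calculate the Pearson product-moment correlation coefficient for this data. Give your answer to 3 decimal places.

n = 6, Σx = 898, Σy = 321, Σx² = 148052, Σy² = 17669, Σxy = 48853
nΣxy − ΣxΣy = 293118 − 288258 = 4860
nΣx² − (Σx)² = 888312 − 806404 = 81908; nΣy² − (Σy)² = 106014 − 103041 = 2973
r = 4860 / √(81908 × 2973) = 4860 / 15604.8865 ≈ 0.311

0.311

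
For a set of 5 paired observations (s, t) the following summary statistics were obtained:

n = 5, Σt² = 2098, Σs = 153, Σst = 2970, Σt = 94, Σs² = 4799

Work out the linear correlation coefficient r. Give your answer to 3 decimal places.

0.475

r = (nΣst − ΣsΣt) / √[(nΣs² − (Σs)²)(nΣt² − (Σt)²)]
Numerator: 5×2970 − 153×94 = 468
Denominator: √[(23995 − 23409)(10490 − 8836)] = √[586 × 1654] = 984.5019
r = 468 / 984.5019 ≈ 0.475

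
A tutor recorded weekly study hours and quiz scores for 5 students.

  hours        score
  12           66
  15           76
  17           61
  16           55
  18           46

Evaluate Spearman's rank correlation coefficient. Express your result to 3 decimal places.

-0.800

Rank hours: 1, 2, 4, 3, 5
Rank score: 4, 5, 3, 2, 1
d = rank(hours) − rank(score): -3, -3, 1, 1, 4; Σd² = 36
ρ = 1 − 6Σd² / [n(n²−1)] = 1 − 6×36 / (5×24) = 1 − 216/120 ≈ -0.800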